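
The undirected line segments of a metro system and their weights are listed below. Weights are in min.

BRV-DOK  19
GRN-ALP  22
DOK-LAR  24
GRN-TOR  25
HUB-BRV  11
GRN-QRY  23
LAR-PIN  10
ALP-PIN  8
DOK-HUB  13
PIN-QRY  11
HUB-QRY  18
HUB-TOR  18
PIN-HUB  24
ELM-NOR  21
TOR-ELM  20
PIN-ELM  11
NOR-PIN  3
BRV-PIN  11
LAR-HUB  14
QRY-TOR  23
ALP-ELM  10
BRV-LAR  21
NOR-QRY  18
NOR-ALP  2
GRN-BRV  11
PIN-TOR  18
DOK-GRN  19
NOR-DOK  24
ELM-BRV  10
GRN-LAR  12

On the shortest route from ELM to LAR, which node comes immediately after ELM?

PIN

Enumerating some paths:
ELM - ALP - NOR - PIN - LAR: 10+2+3+10 = 25
ELM - PIN - LAR: 11+10 = 21
Cheapest is ELM - PIN - LAR at 21 min.
So from ELM the first move is to PIN.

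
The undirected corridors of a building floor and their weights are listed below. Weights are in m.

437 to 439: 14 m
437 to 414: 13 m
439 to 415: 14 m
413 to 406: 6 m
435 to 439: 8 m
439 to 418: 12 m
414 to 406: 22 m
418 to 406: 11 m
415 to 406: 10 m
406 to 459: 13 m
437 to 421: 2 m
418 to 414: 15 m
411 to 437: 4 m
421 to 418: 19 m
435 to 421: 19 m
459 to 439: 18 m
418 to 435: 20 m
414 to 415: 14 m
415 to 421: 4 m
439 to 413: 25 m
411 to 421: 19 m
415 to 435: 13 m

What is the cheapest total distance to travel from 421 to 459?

27 m

Settle nodes by increasing distance from 421:
421: 0
437: 2  (via 421)
415: 4  (via 421)
411: 6  (via 437)
406: 14  (via 415)
414: 15  (via 437)
439: 16  (via 437)
435: 17  (via 415)
418: 19  (via 421)
413: 20  (via 406)
459: 27  (via 406)
Shortest route: 421 → 415 → 406 → 459 = 27 m.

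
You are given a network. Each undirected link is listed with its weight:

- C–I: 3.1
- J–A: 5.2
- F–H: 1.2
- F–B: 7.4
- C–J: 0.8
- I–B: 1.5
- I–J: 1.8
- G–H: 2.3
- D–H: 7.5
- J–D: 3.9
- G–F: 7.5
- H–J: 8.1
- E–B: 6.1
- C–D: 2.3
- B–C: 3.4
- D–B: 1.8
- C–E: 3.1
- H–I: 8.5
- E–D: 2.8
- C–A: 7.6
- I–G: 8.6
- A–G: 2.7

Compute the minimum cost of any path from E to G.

11.8

Enumerating some paths:
E → C → J → A → G: 3.1+0.8+5.2+2.7 = 11.8
E → D → H → G: 2.8+7.5+2.3 = 12.6
The minimum is 11.8 via E → C → J → A → G.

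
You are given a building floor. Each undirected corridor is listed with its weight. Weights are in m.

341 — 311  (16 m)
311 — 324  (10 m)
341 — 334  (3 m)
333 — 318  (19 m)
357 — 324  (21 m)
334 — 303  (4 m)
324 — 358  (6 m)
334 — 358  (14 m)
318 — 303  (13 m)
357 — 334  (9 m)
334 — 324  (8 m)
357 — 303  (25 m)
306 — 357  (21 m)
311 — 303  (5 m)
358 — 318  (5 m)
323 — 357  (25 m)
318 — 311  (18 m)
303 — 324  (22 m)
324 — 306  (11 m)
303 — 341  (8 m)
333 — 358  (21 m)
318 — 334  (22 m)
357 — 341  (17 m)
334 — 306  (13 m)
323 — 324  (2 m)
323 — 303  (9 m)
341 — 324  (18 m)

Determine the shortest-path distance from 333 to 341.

Candidate routes:
333 → 318 → 303 → 334 → 341: 19+13+4+3 = 39
333 → 358 → 334 → 341: 21+14+3 = 38
333 → 318 → 303 → 341: 19+13+8 = 40
333 → 318 → 358 → 334 → 341: 19+5+14+3 = 41
The minimum is 38 m via 333 → 358 → 334 → 341.

38 m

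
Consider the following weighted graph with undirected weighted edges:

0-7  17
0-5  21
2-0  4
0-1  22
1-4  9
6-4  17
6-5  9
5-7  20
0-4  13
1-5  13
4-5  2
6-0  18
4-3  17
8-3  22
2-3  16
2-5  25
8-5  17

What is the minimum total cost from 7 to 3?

Settle nodes by increasing distance from 7:
7: 0
0: 17  (via 7)
5: 20  (via 7)
2: 21  (via 0)
4: 22  (via 5)
6: 29  (via 5)
1: 31  (via 4)
3: 37  (via 2)
Shortest route: 7–0–2–3 = 37.

37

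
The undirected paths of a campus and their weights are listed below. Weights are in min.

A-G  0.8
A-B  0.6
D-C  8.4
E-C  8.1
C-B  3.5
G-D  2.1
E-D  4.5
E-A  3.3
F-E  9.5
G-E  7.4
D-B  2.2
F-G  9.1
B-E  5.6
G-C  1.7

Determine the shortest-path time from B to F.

Candidate routes:
B–D–G–F: 2.2+2.1+9.1 = 13.4
B–A–G–F: 0.6+0.8+9.1 = 10.5
B–A–E–F: 0.6+3.3+9.5 = 13.4
B–C–G–F: 3.5+1.7+9.1 = 14.3
The minimum is 10.5 min via B–A–G–F.

10.5 min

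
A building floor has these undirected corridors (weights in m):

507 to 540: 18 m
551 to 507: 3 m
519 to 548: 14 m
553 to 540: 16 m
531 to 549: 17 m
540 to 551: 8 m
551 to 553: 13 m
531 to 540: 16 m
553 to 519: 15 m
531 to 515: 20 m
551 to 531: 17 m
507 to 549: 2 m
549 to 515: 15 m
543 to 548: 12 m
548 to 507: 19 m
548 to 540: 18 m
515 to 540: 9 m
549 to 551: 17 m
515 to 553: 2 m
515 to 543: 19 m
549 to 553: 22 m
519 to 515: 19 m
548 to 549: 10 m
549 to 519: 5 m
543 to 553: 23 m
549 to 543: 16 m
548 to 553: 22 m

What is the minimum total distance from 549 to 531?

17 m

Compare a few routes:
549 → 507 → 551 → 531: 2+3+17 = 22
549 → 507 → 551 → 540 → 531: 2+3+8+16 = 29
549 → 531: 17 = 17
Cheapest is 549 → 531 at 17 m.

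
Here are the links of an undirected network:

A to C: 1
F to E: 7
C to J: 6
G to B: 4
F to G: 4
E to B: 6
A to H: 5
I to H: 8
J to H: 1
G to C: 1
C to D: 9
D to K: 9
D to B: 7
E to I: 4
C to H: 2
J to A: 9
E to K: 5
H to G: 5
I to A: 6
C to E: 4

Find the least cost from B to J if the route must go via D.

Shortest B→D: B → D = 7
Shortest D→J: D → C → H → J = 12
Total via D: 7 + 12 = 19.

19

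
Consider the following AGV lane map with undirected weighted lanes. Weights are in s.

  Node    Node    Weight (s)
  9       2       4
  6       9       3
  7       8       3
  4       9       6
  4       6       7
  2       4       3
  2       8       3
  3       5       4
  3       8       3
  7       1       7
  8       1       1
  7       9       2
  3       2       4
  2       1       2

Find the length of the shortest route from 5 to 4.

11 s

Shortest distances from 5:
5: 0
3: 4  (via 5)
8: 7  (via 3)
1: 8  (via 8)
2: 8  (via 3)
7: 10  (via 8)
4: 11  (via 2)
Shortest route: 5–3–2–4 = 11 s.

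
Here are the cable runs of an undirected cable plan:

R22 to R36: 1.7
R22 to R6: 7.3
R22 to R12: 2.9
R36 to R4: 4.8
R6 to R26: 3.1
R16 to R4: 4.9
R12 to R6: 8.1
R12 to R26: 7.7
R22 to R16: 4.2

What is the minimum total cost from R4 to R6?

Candidate routes:
R4–R16–R22–R6: 4.9+4.2+7.3 = 16.4
R4–R36–R22–R6: 4.8+1.7+7.3 = 13.8
The minimum is 13.8 via R4–R36–R22–R6.

13.8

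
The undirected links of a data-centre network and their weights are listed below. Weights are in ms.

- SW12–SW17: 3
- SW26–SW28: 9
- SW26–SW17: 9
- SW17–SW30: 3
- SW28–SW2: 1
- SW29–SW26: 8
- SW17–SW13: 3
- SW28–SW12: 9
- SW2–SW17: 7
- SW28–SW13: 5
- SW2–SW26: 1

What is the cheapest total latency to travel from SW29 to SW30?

Candidate routes:
SW29 - SW26 - SW17 - SW30: 8+9+3 = 20
SW29 - SW26 - SW2 - SW28 - SW13 - SW17 - SW30: 8+1+1+5+3+3 = 21
SW29 - SW26 - SW2 - SW28 - SW12 - SW17 - SW30: 8+1+1+9+3+3 = 25
SW29 - SW26 - SW2 - SW17 - SW30: 8+1+7+3 = 19
The minimum is 19 ms via SW29 - SW26 - SW2 - SW17 - SW30.

19 ms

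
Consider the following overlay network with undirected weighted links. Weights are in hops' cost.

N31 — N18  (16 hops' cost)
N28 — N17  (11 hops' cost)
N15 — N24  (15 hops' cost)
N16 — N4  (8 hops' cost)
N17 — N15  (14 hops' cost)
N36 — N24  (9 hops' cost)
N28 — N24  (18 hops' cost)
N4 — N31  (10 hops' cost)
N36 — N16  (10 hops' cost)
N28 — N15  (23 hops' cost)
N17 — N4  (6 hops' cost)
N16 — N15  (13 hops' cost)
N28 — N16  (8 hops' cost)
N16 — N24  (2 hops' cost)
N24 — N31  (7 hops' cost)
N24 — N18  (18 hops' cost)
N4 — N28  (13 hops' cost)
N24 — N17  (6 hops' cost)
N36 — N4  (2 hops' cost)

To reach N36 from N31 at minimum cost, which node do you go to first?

Compare a few routes:
N31 → N24 → N16 → N36: 7+2+10 = 19
N31 → N4 → N36: 10+2 = 12
N31 → N24 → N36: 7+9 = 16
The minimum is 12 hops' cost via N31 → N4 → N36.
So from N31 the first move is to N4.

N4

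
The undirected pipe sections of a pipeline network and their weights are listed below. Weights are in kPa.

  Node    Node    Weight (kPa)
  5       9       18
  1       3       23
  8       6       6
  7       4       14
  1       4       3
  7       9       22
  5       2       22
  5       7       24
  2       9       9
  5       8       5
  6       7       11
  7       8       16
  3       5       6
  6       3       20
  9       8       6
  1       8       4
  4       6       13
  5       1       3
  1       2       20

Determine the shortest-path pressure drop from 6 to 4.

Settle nodes by increasing distance from 6:
6: 0
8: 6  (via 6)
1: 10  (via 8)
5: 11  (via 8)
7: 11  (via 6)
9: 12  (via 8)
4: 13  (via 6)
Shortest route: 6–4 = 13 kPa.

13 kPa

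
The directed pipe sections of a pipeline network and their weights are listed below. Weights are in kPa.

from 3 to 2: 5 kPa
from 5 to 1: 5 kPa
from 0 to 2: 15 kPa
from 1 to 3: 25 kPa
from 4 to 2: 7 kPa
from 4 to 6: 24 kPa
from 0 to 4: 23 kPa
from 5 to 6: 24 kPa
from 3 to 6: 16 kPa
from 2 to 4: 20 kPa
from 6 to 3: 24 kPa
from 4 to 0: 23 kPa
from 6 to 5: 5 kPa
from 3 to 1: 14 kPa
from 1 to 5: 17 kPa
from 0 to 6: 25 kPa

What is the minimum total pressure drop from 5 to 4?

55 kPa

Enumerating some paths:
5–6–3–2–4: 24+24+5+20 = 73
5–1–3–2–4: 5+25+5+20 = 55
The minimum is 55 kPa via 5–1–3–2–4.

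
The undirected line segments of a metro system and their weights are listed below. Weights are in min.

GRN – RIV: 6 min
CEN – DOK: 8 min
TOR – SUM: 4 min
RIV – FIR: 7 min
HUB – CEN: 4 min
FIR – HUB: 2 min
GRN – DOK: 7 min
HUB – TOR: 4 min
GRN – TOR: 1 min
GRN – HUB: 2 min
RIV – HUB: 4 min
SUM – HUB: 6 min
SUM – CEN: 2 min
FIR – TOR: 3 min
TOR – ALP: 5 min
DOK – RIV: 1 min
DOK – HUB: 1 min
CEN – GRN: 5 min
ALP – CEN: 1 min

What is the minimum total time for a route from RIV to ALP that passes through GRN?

Shortest RIV→GRN: RIV → DOK → HUB → GRN = 4
Best GRN to ALP: GRN → TOR → ALP costing 6
Total via GRN: 4 + 6 = 10 min.

10 min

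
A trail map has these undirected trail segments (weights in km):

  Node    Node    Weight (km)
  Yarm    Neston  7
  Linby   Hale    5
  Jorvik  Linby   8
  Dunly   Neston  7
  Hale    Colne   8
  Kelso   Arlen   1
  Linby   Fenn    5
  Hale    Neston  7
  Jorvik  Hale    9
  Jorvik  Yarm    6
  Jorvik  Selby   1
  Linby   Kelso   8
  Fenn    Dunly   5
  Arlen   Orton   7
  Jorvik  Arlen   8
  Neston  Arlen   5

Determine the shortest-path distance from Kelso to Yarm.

13 km

Shortest distances from Kelso:
Kelso: 0
Arlen: 1  (via Kelso)
Neston: 6  (via Arlen)
Orton: 8  (via Arlen)
Linby: 8  (via Kelso)
Jorvik: 9  (via Arlen)
Selby: 10  (via Jorvik)
Fenn: 13  (via Linby)
Yarm: 13  (via Neston)
Shortest route: Kelso–Arlen–Neston–Yarm = 13 km.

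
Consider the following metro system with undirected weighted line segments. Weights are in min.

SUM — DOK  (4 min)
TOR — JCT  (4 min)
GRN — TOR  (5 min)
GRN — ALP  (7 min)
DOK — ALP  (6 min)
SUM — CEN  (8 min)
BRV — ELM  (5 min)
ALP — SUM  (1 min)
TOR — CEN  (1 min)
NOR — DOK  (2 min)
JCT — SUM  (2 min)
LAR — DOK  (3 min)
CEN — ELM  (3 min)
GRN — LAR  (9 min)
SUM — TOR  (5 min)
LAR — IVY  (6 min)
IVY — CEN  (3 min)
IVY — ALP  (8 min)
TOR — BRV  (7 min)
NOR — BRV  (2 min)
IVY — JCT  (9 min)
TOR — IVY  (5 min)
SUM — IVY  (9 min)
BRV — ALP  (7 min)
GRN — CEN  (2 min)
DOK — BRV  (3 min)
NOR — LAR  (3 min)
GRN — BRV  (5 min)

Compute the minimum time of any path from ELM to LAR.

10 min

Settle nodes by increasing distance from ELM:
ELM: 0
CEN: 3  (via ELM)
TOR: 4  (via CEN)
GRN: 5  (via CEN)
BRV: 5  (via ELM)
IVY: 6  (via CEN)
NOR: 7  (via BRV)
DOK: 8  (via BRV)
JCT: 8  (via TOR)
SUM: 9  (via TOR)
ALP: 10  (via SUM)
LAR: 10  (via NOR)
Shortest route: ELM → BRV → NOR → LAR = 10 min.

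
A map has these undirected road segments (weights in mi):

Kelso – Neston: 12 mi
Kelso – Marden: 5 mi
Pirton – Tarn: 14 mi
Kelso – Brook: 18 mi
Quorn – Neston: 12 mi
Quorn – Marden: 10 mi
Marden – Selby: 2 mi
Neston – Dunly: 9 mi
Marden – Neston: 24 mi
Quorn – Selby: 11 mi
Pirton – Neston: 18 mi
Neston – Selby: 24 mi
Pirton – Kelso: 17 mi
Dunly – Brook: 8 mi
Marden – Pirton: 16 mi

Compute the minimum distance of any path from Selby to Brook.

Candidate routes:
Selby → Marden → Kelso → Brook: 2+5+18 = 25
Selby → Marden → Kelso → Neston → Dunly → Brook: 2+5+12+9+8 = 36
Selby → Quorn → Neston → Dunly → Brook: 11+12+9+8 = 40
The minimum is 25 mi via Selby → Marden → Kelso → Brook.

25 mi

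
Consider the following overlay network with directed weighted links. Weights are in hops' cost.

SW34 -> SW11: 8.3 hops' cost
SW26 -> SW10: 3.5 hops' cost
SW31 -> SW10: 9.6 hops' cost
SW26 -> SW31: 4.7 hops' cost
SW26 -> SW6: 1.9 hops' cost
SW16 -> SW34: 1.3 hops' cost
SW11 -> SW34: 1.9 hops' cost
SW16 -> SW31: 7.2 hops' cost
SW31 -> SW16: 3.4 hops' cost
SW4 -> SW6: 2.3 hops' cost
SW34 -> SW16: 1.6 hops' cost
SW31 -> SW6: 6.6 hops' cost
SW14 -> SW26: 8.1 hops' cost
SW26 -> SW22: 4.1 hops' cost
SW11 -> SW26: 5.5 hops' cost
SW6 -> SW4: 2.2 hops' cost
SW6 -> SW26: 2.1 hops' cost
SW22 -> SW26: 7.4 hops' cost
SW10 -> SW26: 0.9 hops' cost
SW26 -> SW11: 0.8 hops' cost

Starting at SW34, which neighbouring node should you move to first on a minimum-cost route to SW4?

SW16

Compare a few routes:
SW34–SW16–SW31–SW6–SW4: 1.6+7.2+6.6+2.2 = 17.6
SW34–SW11–SW26–SW6–SW4: 8.3+5.5+1.9+2.2 = 17.9
The minimum is 17.6 hops' cost via SW34–SW16–SW31–SW6–SW4.
So from SW34 the first move is to SW16.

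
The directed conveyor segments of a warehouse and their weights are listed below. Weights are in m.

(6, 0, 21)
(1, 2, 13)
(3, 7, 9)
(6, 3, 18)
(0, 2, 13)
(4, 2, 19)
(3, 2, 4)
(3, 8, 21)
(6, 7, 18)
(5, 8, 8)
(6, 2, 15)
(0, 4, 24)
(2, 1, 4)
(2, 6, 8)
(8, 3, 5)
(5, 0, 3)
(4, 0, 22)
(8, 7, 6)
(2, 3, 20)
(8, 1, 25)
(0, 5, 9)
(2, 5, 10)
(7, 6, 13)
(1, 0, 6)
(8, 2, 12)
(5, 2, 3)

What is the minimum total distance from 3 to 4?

38 m

Running Dijkstra from 3:
3: 0
2: 4  (via 3)
1: 8  (via 2)
7: 9  (via 3)
6: 12  (via 2)
0: 14  (via 1)
5: 14  (via 2)
8: 21  (via 3)
4: 38  (via 0)
Shortest route: 3–2–1–0–4 = 38 m.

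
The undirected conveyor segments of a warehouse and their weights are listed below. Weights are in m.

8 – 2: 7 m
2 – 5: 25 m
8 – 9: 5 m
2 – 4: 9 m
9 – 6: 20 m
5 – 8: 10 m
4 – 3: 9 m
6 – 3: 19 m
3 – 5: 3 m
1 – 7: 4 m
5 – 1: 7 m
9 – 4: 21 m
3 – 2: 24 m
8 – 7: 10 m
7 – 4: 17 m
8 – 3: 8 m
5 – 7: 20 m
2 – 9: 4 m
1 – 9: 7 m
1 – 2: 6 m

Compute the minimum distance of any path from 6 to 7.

31 m

Running Dijkstra from 6:
6: 0
3: 19  (via 6)
9: 20  (via 6)
5: 22  (via 3)
2: 24  (via 9)
8: 25  (via 9)
1: 27  (via 9)
4: 28  (via 3)
7: 31  (via 1)
Shortest route: 6–9–1–7 = 31 m.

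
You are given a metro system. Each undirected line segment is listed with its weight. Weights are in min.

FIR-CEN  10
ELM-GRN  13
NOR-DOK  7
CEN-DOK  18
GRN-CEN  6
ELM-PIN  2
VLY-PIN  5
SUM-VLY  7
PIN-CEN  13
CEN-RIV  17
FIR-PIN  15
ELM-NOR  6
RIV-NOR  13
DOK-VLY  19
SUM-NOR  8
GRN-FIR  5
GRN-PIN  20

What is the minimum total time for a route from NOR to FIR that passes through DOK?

Best NOR to DOK: NOR → DOK costing 7
Best DOK to FIR: DOK → CEN → FIR costing 28
Total via DOK: 7 + 28 = 35 min.

35 min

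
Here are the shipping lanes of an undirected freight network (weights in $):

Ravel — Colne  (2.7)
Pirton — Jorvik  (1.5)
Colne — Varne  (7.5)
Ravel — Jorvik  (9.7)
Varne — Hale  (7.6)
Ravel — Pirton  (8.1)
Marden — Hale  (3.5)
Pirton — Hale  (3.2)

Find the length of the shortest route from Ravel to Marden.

Running Dijkstra from Ravel:
Ravel: 0
Colne: 2.7  (via Ravel)
Pirton: 8.1  (via Ravel)
Jorvik: 9.6  (via Pirton)
Varne: 10.2  (via Colne)
Hale: 11.3  (via Pirton)
Marden: 14.8  (via Hale)
Shortest route: Ravel → Pirton → Hale → Marden = $14.8.

$14.8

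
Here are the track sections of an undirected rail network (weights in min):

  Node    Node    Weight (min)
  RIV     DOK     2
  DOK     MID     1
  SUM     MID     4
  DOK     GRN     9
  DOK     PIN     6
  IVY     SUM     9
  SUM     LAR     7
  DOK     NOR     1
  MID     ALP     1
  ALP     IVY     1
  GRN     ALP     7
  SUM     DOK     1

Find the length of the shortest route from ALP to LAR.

10 min

Compare a few routes:
ALP–MID–SUM–LAR: 1+4+7 = 12
ALP–MID–DOK–SUM–LAR: 1+1+1+7 = 10
ALP–GRN–DOK–SUM–LAR: 7+9+1+7 = 24
ALP–IVY–SUM–LAR: 1+9+7 = 17
Cheapest is ALP–MID–DOK–SUM–LAR at 10 min.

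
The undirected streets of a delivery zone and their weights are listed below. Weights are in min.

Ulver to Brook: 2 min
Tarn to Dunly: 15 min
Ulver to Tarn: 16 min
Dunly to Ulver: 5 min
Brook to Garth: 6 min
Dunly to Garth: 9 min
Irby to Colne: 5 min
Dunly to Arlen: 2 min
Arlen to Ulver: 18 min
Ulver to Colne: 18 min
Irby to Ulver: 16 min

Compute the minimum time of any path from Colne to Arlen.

25 min

Running Dijkstra from Colne:
Colne: 0
Irby: 5  (via Colne)
Ulver: 18  (via Colne)
Brook: 20  (via Ulver)
Dunly: 23  (via Ulver)
Arlen: 25  (via Dunly)
Shortest route: Colne → Ulver → Dunly → Arlen = 25 min.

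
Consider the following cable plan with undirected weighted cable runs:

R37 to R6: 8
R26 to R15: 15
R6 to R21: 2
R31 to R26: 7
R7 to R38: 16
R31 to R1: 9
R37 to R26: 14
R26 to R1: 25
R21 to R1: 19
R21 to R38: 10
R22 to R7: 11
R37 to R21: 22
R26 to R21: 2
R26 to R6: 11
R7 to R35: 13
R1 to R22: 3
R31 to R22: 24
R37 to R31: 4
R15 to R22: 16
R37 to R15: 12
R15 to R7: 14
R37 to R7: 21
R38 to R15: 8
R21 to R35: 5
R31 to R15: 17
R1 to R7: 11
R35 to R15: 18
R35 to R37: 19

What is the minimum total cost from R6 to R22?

23

Settle nodes by increasing distance from R6:
R6: 0
R21: 2  (via R6)
R26: 4  (via R21)
R35: 7  (via R21)
R37: 8  (via R6)
R31: 11  (via R26)
R38: 12  (via R21)
R15: 19  (via R26)
R7: 20  (via R35)
R1: 20  (via R31)
R22: 23  (via R1)
Shortest route: R6–R21–R26–R31–R1–R22 = 23.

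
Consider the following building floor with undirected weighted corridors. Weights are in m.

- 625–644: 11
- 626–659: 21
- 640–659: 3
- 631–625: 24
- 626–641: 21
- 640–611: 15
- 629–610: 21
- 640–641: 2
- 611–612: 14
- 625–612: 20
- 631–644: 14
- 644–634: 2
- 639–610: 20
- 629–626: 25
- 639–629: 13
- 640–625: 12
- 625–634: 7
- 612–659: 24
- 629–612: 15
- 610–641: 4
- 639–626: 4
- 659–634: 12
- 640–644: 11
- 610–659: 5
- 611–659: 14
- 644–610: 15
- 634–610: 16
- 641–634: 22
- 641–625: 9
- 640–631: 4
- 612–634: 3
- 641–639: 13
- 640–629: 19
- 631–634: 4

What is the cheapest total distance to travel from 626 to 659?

Shortest distances from 626:
626: 0
639: 4  (via 626)
641: 17  (via 639)
629: 17  (via 639)
640: 19  (via 641)
659: 21  (via 626)
Shortest route: 626 → 659 = 21 m.

21 m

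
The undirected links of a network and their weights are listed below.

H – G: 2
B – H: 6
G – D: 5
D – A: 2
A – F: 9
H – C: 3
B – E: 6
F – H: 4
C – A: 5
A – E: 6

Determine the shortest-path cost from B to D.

Shortest distances from B:
B: 0
E: 6  (via B)
H: 6  (via B)
G: 8  (via H)
C: 9  (via H)
F: 10  (via H)
A: 12  (via E)
D: 13  (via G)
Shortest route: B–H–G–D = 13.

13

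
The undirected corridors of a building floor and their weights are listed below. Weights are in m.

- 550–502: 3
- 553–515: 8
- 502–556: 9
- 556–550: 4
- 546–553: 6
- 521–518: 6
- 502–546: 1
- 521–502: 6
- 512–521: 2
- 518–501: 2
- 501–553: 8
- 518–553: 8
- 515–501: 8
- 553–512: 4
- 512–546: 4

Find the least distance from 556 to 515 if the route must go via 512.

24 m

Best 556 to 512: 556 → 550 → 502 → 546 → 512 costing 12
Shortest 512→515: 512 → 553 → 515 = 12
Total via 512: 12 + 12 = 24 m.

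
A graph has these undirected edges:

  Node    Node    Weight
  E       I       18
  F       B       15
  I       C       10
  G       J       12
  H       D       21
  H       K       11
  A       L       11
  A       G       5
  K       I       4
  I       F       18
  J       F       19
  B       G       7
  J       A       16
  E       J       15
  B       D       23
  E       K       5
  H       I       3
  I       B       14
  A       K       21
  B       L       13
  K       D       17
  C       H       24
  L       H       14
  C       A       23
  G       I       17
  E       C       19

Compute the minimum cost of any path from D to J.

Running Dijkstra from D:
D: 0
K: 17  (via D)
H: 21  (via D)
I: 21  (via K)
E: 22  (via K)
B: 23  (via D)
G: 30  (via B)
C: 31  (via I)
A: 35  (via G)
L: 35  (via H)
J: 37  (via E)
Shortest route: D–K–E–J = 37.

37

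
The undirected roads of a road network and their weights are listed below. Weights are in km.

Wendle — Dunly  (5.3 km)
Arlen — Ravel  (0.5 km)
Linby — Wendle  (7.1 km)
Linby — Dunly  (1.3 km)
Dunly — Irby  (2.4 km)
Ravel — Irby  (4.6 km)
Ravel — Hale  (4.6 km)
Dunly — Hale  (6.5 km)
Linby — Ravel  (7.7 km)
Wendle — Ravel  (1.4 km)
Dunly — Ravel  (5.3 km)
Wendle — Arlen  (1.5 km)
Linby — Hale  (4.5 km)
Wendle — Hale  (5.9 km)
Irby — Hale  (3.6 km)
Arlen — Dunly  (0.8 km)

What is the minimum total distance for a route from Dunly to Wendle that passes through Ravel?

Best Dunly to Ravel: Dunly → Arlen → Ravel costing 1.3
Shortest Ravel→Wendle: Ravel → Wendle = 1.4
Total via Ravel: 1.3 + 1.4 = 2.7 km.

2.7 km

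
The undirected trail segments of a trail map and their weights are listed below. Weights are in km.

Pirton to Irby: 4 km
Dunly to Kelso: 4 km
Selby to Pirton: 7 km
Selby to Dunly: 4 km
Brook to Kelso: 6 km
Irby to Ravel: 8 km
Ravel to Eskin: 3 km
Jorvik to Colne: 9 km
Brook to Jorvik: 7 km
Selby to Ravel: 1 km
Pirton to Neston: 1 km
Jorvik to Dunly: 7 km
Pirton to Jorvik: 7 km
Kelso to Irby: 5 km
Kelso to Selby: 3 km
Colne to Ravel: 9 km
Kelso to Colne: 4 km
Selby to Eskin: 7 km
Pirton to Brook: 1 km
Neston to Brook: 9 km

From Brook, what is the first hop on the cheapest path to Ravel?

Pirton

Compare a few routes:
Brook → Pirton → Selby → Ravel: 1+7+1 = 9
Brook → Kelso → Selby → Ravel: 6+3+1 = 10
Cheapest is Brook → Pirton → Selby → Ravel at 9 km.
So from Brook the first move is to Pirton.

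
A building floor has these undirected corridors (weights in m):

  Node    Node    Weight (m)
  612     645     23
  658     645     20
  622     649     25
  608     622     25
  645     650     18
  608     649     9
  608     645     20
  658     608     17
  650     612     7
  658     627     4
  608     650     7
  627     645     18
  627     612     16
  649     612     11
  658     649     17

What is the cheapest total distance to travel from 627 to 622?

Enumerating some paths:
627 - 612 - 649 - 622: 16+11+25 = 52
627 - 658 - 608 - 649 - 622: 4+17+9+25 = 55
627 - 612 - 650 - 608 - 622: 16+7+7+25 = 55
627 - 658 - 608 - 622: 4+17+25 = 46
The minimum is 46 m via 627 - 658 - 608 - 622.

46 m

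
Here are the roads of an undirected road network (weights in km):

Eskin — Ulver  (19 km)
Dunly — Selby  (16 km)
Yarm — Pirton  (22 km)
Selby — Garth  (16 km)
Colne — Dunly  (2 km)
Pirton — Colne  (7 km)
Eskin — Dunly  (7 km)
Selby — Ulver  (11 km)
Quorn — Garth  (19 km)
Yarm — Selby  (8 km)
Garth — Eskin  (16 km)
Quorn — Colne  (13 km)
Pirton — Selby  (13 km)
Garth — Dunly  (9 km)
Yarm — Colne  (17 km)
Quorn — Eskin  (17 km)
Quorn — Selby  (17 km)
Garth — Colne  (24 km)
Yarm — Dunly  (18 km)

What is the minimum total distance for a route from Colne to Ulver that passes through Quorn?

41 km

Shortest Colne→Quorn: Colne–Quorn = 13
Best Quorn to Ulver: Quorn–Selby–Ulver costing 28
Total via Quorn: 13 + 28 = 41 km.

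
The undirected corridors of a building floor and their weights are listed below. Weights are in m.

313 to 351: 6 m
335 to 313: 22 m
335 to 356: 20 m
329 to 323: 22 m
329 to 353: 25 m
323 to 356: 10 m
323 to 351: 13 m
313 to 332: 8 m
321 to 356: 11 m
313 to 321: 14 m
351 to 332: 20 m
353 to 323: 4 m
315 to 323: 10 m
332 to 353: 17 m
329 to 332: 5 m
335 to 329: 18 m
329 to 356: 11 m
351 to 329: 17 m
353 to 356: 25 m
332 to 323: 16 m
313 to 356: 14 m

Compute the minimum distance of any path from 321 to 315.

31 m

Shortest distances from 321:
321: 0
356: 11  (via 321)
313: 14  (via 321)
351: 20  (via 313)
323: 21  (via 356)
329: 22  (via 356)
332: 22  (via 313)
353: 25  (via 323)
335: 31  (via 356)
315: 31  (via 323)
Shortest route: 321–356–323–315 = 31 m.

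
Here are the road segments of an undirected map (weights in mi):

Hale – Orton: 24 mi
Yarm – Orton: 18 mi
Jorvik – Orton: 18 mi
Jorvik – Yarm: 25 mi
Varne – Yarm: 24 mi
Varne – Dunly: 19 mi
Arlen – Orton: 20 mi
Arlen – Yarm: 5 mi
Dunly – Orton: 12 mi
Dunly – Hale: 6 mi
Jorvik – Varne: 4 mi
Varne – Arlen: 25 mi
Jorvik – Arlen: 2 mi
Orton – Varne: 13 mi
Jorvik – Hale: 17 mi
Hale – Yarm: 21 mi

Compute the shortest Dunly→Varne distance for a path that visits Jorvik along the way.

27 mi

Shortest Dunly→Jorvik: Dunly → Hale → Jorvik = 23
Shortest Jorvik→Varne: Jorvik → Varne = 4
Total via Jorvik: 23 + 4 = 27 mi.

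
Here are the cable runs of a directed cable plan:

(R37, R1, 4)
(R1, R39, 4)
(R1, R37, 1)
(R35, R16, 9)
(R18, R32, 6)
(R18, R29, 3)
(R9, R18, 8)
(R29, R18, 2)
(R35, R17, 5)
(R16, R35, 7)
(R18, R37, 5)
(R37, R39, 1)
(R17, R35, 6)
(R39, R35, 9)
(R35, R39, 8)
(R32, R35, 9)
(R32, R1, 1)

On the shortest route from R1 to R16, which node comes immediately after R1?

R37

Compare a few routes:
R1 → R39 → R35 → R16: 4+9+9 = 22
R1 → R37 → R39 → R35 → R16: 1+1+9+9 = 20
The minimum is 20 via R1 → R37 → R39 → R35 → R16.
So from R1 the first move is to R37.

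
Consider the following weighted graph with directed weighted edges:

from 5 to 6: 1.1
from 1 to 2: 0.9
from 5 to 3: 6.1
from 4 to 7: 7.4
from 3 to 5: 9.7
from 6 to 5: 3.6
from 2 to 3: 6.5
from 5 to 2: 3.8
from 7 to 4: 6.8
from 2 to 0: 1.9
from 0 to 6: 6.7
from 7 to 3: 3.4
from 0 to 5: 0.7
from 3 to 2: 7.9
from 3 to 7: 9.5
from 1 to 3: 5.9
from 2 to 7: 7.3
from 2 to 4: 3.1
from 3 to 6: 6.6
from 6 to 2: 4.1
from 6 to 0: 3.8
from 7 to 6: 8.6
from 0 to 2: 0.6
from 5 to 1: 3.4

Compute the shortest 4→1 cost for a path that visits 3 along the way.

Best 4 to 3: 4 → 7 → 3 costing 10.8
Best 3 to 1: 3 → 5 → 1 costing 13.1
Total via 3: 10.8 + 13.1 = 23.9.

23.9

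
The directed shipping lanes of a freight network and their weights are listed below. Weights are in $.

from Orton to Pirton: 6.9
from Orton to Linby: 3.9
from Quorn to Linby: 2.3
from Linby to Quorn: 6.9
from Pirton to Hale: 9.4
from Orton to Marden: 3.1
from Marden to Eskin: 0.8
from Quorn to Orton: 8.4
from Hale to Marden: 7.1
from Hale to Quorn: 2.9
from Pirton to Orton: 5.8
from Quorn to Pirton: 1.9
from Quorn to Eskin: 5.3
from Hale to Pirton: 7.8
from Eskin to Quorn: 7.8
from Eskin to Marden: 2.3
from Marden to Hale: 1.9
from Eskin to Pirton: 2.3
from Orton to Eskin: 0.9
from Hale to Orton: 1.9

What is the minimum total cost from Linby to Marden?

$14.5

Compare a few routes:
Linby–Quorn–Pirton–Orton–Marden: 6.9+1.9+5.8+3.1 = 17.7
Linby–Quorn–Pirton–Orton–Eskin–Marden: 6.9+1.9+5.8+0.9+2.3 = 17.8
Linby–Quorn–Eskin–Marden: 6.9+5.3+2.3 = 14.5
The minimum is $14.5 via Linby–Quorn–Eskin–Marden.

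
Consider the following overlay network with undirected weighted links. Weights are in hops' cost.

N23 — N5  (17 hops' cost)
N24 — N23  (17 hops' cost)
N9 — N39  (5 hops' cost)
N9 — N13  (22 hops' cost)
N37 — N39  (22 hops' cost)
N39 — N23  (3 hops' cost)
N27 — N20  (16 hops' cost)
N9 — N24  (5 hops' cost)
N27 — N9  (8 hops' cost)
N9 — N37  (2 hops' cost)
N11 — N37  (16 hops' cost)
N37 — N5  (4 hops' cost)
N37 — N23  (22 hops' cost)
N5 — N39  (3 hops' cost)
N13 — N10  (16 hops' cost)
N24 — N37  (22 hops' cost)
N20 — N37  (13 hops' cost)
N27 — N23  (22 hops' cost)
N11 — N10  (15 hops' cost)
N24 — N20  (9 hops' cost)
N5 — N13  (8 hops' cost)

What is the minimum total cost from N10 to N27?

38 hops' cost

Shortest distances from N10:
N10: 0
N11: 15  (via N10)
N13: 16  (via N10)
N5: 24  (via N13)
N39: 27  (via N5)
N37: 28  (via N5)
N23: 30  (via N39)
N9: 30  (via N37)
N24: 35  (via N9)
N27: 38  (via N9)
Shortest route: N10 → N13 → N5 → N37 → N9 → N27 = 38 hops' cost.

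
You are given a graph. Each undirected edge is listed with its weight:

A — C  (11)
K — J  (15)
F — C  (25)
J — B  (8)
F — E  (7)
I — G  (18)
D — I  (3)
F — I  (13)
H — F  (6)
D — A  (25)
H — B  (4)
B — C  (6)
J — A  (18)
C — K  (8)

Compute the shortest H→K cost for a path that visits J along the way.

27

Best H to J: H → B → J costing 12
Best J to K: J → K costing 15
Total via J: 12 + 15 = 27.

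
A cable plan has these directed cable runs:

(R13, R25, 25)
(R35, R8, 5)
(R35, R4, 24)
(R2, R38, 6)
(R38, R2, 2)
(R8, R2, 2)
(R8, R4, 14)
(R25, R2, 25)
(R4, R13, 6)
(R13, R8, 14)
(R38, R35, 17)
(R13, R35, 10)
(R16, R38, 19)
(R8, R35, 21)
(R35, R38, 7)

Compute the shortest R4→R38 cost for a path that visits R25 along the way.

Best R4 to R25: R4 → R13 → R25 costing 31
Best R25 to R38: R25 → R2 → R38 costing 31
Total via R25: 31 + 31 = 62.

62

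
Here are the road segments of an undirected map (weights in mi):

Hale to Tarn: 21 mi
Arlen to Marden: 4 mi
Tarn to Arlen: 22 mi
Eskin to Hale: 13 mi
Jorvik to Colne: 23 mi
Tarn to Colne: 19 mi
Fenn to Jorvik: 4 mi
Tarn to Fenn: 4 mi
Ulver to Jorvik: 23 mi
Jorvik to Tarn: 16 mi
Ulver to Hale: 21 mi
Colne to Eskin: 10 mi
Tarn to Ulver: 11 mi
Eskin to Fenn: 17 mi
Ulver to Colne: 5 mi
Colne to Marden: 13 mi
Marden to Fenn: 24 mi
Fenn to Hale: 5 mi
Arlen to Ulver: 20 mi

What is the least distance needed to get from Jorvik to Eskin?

Settle nodes by increasing distance from Jorvik:
Jorvik: 0
Fenn: 4  (via Jorvik)
Tarn: 8  (via Fenn)
Hale: 9  (via Fenn)
Ulver: 19  (via Tarn)
Eskin: 21  (via Fenn)
Shortest route: Jorvik → Fenn → Eskin = 21 mi.

21 mi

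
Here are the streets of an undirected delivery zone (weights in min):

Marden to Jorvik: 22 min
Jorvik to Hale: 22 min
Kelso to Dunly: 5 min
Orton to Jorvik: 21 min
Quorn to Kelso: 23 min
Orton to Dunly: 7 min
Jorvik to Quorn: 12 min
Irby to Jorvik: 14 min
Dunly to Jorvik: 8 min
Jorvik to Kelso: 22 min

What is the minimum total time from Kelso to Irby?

Settle nodes by increasing distance from Kelso:
Kelso: 0
Dunly: 5  (via Kelso)
Orton: 12  (via Dunly)
Jorvik: 13  (via Dunly)
Quorn: 23  (via Kelso)
Irby: 27  (via Jorvik)
Shortest route: Kelso–Dunly–Jorvik–Irby = 27 min.

27 min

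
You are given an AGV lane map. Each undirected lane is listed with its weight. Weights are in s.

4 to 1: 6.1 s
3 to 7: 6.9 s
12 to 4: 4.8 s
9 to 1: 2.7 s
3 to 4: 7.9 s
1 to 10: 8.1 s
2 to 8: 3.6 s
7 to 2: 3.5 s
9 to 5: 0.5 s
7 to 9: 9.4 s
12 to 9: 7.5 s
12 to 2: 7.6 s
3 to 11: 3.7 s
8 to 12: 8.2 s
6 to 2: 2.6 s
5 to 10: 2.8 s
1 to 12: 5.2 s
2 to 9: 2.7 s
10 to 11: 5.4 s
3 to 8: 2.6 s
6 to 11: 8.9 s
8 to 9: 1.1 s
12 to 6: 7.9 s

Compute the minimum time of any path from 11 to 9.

7.4 s

Enumerating some paths:
11–3–8–9: 3.7+2.6+1.1 = 7.4
11–3–8–2–9: 3.7+2.6+3.6+2.7 = 12.6
11–10–5–9: 5.4+2.8+0.5 = 8.7
11–6–2–9: 8.9+2.6+2.7 = 14.2
The minimum is 7.4 s via 11–3–8–9.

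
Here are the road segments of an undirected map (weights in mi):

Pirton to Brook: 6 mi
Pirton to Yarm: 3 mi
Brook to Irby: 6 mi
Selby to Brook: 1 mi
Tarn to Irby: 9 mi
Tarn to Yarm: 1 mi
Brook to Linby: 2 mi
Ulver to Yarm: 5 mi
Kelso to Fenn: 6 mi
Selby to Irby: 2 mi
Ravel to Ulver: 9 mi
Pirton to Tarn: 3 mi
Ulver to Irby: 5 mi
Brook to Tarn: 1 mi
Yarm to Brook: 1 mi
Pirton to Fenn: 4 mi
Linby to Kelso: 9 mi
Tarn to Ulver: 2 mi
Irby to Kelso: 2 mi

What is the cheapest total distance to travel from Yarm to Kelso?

Compare a few routes:
Yarm → Brook → Selby → Irby → Kelso: 1+1+2+2 = 6
Yarm → Tarn → Brook → Selby → Irby → Kelso: 1+1+1+2+2 = 7
Cheapest is Yarm → Brook → Selby → Irby → Kelso at 6 mi.

6 mi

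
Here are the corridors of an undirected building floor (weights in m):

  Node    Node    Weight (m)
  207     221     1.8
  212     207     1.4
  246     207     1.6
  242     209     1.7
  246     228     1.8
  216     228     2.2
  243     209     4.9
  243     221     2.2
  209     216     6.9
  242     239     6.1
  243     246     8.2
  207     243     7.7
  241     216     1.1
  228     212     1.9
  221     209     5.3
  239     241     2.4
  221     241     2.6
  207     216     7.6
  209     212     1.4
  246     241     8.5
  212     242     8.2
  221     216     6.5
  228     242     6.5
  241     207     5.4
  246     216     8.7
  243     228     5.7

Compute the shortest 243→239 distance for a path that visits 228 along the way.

11.4 m

Best 243 to 228: 243–228 costing 5.7
Best 228 to 239: 228–216–241–239 costing 5.7
Total via 228: 5.7 + 5.7 = 11.4 m.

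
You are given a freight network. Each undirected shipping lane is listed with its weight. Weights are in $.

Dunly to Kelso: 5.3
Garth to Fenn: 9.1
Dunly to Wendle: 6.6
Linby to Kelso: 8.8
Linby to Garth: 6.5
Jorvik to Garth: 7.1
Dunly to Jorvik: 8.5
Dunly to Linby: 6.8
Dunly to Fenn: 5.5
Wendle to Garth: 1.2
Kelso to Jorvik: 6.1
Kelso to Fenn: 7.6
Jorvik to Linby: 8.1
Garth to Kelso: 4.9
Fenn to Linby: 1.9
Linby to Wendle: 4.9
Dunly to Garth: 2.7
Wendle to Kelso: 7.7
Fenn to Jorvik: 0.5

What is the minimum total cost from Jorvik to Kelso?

$6.1

Settle nodes by increasing distance from Jorvik:
Jorvik: 0
Fenn: 0.5  (via Jorvik)
Linby: 2.4  (via Fenn)
Dunly: 6  (via Fenn)
Kelso: 6.1  (via Jorvik)
Shortest route: Jorvik → Kelso = $6.1.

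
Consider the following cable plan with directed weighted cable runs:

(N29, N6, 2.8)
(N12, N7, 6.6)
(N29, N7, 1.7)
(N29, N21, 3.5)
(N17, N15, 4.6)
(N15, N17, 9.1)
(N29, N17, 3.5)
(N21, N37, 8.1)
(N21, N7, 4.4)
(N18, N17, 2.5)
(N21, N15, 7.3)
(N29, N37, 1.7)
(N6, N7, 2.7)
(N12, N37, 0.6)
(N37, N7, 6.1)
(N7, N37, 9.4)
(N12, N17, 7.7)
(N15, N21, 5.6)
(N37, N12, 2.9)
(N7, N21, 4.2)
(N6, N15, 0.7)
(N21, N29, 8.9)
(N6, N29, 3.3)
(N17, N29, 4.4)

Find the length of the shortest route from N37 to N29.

Running Dijkstra from N37:
N37: 0
N12: 2.9  (via N37)
N7: 6.1  (via N37)
N21: 10.3  (via N7)
N17: 10.6  (via N12)
N29: 15  (via N17)
Shortest route: N37 → N12 → N17 → N29 = 15.

15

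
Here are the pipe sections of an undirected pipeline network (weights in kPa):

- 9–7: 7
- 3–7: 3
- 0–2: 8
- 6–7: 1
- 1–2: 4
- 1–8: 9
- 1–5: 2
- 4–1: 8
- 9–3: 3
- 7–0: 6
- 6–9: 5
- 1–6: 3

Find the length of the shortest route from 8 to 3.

16 kPa

Shortest distances from 8:
8: 0
1: 9  (via 8)
5: 11  (via 1)
6: 12  (via 1)
2: 13  (via 1)
7: 13  (via 6)
3: 16  (via 7)
Shortest route: 8–1–6–7–3 = 16 kPa.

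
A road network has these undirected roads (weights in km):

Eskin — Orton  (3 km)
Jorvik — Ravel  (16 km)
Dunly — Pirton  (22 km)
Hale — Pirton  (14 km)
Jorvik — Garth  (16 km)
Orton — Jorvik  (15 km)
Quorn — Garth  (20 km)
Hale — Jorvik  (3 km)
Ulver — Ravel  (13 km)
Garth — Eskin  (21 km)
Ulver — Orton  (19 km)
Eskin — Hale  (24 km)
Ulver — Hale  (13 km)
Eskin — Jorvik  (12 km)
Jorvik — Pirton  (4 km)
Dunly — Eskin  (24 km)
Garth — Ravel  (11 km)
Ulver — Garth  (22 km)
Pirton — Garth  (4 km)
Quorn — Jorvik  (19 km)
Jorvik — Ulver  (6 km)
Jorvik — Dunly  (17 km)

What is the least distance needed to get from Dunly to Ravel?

33 km

Enumerating some paths:
Dunly - Jorvik - Ulver - Ravel: 17+6+13 = 36
Dunly - Jorvik - Pirton - Garth - Ravel: 17+4+4+11 = 36
Dunly - Jorvik - Ravel: 17+16 = 33
The minimum is 33 km via Dunly - Jorvik - Ravel.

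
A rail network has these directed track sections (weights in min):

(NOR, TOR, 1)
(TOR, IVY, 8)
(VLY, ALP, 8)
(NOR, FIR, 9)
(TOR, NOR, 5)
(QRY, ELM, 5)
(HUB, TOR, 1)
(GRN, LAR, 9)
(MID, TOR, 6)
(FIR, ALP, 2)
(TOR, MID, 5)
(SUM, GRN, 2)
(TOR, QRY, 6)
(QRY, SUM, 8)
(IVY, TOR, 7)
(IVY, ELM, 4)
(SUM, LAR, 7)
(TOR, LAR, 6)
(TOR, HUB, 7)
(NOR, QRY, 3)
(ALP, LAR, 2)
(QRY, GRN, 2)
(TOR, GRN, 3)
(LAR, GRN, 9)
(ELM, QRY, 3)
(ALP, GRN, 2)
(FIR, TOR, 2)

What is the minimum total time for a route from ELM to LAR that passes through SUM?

Best ELM to SUM: ELM → QRY → SUM costing 11
Best SUM to LAR: SUM → LAR costing 7
Total via SUM: 11 + 7 = 18 min.

18 min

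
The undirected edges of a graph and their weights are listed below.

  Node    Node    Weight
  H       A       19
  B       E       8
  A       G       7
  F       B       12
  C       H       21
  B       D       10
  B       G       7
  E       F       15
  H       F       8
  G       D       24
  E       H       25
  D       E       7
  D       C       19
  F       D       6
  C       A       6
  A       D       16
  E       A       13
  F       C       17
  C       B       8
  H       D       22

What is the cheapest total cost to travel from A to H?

19

Running Dijkstra from A:
A: 0
C: 6  (via A)
G: 7  (via A)
E: 13  (via A)
B: 14  (via C)
D: 16  (via A)
H: 19  (via A)
Shortest route: A → H = 19.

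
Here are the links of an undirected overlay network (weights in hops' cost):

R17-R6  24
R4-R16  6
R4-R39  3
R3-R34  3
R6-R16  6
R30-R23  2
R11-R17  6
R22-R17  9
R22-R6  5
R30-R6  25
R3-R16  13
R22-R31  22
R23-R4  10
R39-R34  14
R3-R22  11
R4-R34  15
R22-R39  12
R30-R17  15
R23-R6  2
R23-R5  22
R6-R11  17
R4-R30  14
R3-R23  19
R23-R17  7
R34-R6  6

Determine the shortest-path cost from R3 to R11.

Compare a few routes:
R3–R34–R6–R23–R17–R11: 3+6+2+7+6 = 24
R3–R22–R17–R11: 11+9+6 = 26
R3–R34–R6–R11: 3+6+17 = 26
The minimum is 24 hops' cost via R3–R34–R6–R23–R17–R11.

24 hops' cost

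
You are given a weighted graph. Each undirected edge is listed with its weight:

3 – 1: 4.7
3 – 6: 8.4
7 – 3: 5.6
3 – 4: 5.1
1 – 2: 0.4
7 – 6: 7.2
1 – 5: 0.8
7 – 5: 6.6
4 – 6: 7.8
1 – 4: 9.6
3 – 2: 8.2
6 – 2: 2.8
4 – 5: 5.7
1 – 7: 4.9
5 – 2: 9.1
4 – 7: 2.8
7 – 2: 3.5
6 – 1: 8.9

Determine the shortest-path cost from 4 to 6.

7.8

Settle nodes by increasing distance from 4:
4: 0
7: 2.8  (via 4)
3: 5.1  (via 4)
5: 5.7  (via 4)
2: 6.3  (via 7)
1: 6.5  (via 5)
6: 7.8  (via 4)
Shortest route: 4 → 6 = 7.8.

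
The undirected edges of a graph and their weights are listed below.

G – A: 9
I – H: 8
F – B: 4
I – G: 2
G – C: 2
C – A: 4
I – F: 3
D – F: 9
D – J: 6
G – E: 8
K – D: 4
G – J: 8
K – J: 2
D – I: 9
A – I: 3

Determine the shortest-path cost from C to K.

12

Settle nodes by increasing distance from C:
C: 0
G: 2  (via C)
A: 4  (via C)
I: 4  (via G)
F: 7  (via I)
E: 10  (via G)
J: 10  (via G)
B: 11  (via F)
H: 12  (via I)
K: 12  (via J)
Shortest route: C → G → J → K = 12.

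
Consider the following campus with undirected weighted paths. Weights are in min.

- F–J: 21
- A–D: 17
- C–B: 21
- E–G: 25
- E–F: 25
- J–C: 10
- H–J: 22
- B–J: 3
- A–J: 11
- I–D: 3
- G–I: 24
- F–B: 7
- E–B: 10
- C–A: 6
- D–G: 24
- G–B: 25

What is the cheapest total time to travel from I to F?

Enumerating some paths:
I–D–A–J–F: 3+17+11+21 = 52
I–D–A–C–J–B–F: 3+17+6+10+3+7 = 46
I–D–A–J–B–F: 3+17+11+3+7 = 41
The minimum is 41 min via I–D–A–J–B–F.

41 min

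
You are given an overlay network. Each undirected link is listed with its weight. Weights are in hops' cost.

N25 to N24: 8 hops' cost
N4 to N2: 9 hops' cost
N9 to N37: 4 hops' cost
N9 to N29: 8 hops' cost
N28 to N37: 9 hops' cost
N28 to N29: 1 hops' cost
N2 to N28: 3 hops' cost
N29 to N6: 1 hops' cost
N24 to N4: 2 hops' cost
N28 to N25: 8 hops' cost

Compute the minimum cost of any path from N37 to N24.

23 hops' cost

Enumerating some paths:
N37–N28–N25–N24: 9+8+8 = 25
N37–N28–N2–N4–N24: 9+3+9+2 = 23
The minimum is 23 hops' cost via N37–N28–N2–N4–N24.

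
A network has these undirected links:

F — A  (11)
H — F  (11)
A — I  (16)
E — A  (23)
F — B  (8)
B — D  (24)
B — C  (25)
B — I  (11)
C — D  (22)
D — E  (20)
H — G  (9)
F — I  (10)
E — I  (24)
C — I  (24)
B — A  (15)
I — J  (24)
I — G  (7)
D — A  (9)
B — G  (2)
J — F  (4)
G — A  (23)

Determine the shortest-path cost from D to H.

31

Shortest distances from D:
D: 0
A: 9  (via D)
E: 20  (via D)
F: 20  (via A)
C: 22  (via D)
B: 24  (via D)
J: 24  (via F)
I: 25  (via A)
G: 26  (via B)
H: 31  (via F)
Shortest route: D–A–F–H = 31.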